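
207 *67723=14018661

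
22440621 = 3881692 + 18558929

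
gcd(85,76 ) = 1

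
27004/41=27004/41 = 658.63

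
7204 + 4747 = 11951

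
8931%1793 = 1759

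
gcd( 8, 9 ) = 1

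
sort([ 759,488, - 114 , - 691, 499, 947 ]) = [ - 691, - 114,  488, 499, 759,947] 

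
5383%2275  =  833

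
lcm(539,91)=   7007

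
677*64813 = 43878401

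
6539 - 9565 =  - 3026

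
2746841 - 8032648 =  - 5285807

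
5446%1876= 1694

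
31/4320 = 31/4320 = 0.01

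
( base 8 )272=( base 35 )5B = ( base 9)226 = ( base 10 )186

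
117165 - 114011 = 3154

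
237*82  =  19434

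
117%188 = 117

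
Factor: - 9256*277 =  - 2563912 = - 2^3* 13^1*89^1*277^1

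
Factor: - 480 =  - 2^5*3^1*5^1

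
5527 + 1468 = 6995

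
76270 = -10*( - 7627 ) 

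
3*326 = 978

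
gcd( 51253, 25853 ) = 1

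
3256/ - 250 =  - 1628/125  =  - 13.02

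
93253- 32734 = 60519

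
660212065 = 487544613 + 172667452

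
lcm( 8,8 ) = 8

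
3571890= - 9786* ( - 365) 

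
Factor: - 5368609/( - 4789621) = 4789621^( - 1 )*5368609^1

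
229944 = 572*402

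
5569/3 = 5569/3 = 1856.33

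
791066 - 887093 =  - 96027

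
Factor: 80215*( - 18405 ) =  - 1476357075= - 3^2*5^2 *61^1*263^1*409^1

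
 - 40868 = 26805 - 67673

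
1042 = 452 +590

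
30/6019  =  30/6019 =0.00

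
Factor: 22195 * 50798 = 1127461610 =2^1*5^1*11^1*23^1*193^1*2309^1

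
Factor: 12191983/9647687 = 7^( - 1)*17^( - 2)*19^( - 1)*251^( - 1)*977^1*12479^1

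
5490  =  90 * 61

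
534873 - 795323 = - 260450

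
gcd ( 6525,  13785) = 15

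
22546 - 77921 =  - 55375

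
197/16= 197/16=12.31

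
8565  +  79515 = 88080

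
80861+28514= 109375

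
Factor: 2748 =2^2*3^1*229^1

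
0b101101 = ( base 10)45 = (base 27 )1i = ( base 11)41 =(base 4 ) 231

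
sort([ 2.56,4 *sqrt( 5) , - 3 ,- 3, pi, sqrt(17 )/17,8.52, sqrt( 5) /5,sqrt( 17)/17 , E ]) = [ - 3, - 3,  sqrt( 17 ) /17,sqrt(17)/17, sqrt ( 5)/5,2.56, E, pi, 8.52,4*sqrt( 5) ]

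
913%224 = 17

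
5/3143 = 5/3143 = 0.00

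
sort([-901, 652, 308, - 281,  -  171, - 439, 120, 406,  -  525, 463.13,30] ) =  [ - 901, - 525, - 439, - 281, - 171,30, 120, 308, 406 , 463.13,  652] 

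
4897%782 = 205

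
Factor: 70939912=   2^3*17^1*23^1 *22679^1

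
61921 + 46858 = 108779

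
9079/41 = 221 + 18/41 = 221.44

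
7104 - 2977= 4127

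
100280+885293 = 985573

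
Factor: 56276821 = 4957^1*11353^1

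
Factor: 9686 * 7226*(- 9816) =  - 687032009376 = -  2^5*3^1*29^1*167^1*409^1*3613^1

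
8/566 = 4/283 = 0.01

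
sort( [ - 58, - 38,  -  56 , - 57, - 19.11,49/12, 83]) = [-58, - 57, - 56,-38, - 19.11,  49/12, 83]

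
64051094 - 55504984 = 8546110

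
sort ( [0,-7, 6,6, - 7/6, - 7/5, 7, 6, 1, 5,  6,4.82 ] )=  [ - 7, - 7/5, - 7/6,0,1,4.82 , 5,6, 6,6, 6,7 ]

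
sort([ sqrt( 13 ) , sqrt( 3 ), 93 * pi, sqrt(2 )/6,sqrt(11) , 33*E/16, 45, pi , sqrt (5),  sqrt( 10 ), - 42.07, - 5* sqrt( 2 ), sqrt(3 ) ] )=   [ - 42.07, - 5*sqrt( 2),  sqrt(2 ) /6, sqrt( 3 ), sqrt(3),sqrt(5) , pi,sqrt( 10 ),sqrt( 11),sqrt(13 ),33*E/16, 45, 93*pi ]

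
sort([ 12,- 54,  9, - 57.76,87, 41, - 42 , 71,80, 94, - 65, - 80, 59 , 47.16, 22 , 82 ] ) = [-80 , - 65, - 57.76, -54,-42, 9,  12 , 22, 41, 47.16, 59,71 , 80,82, 87, 94 ]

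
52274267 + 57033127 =109307394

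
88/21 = 88/21 = 4.19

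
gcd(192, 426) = 6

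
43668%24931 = 18737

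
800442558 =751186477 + 49256081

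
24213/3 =8071 = 8071.00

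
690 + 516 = 1206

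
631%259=113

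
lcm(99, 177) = 5841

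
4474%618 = 148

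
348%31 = 7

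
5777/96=60 + 17/96 =60.18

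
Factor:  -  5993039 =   -  13^1*43^1 * 71^1*151^1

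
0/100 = 0= 0.00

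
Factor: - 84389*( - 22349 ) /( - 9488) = -2^(  -  4)*593^( - 1)*22349^1*84389^1  =  -  1886009761/9488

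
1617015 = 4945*327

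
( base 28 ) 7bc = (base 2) 1011010110000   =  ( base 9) 7863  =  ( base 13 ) 284A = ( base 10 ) 5808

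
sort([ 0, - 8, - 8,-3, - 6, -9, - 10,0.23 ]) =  [ - 10 , - 9,  -  8, - 8, - 6, - 3, 0,0.23 ]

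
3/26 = 3/26  =  0.12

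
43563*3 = 130689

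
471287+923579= 1394866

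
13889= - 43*( - 323)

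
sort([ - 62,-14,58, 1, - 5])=[ - 62, -14, - 5,1,58] 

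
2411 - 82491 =  -  80080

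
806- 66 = 740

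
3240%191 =184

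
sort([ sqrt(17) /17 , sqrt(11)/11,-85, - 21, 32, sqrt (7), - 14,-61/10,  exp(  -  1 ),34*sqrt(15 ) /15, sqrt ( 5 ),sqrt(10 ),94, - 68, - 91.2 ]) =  [-91.2, - 85, - 68,- 21, - 14, - 61/10, sqrt(17)/17, sqrt(11 )/11, exp ( - 1 ), sqrt (5), sqrt( 7), sqrt ( 10),34*sqrt( 15 ) /15,  32,94] 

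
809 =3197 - 2388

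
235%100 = 35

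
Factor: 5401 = 11^1*491^1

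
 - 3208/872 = -401/109= -3.68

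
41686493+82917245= 124603738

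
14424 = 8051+6373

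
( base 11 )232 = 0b100010101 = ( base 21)D4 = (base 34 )85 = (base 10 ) 277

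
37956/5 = 7591 + 1/5 = 7591.20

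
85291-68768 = 16523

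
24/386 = 12/193 = 0.06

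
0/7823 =0=0.00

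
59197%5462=4577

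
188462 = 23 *8194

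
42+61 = 103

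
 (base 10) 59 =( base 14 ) 43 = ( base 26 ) 27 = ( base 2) 111011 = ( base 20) 2j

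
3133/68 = 3133/68 = 46.07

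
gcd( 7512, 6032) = 8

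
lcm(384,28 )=2688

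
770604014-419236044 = 351367970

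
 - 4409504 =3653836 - 8063340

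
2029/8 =253+5/8 = 253.62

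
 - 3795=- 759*5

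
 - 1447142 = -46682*31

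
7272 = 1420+5852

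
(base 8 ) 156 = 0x6e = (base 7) 215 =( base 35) 35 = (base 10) 110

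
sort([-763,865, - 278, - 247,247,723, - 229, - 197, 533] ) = [ - 763, - 278,-247,  -  229, - 197, 247,533,723,865] 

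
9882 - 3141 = 6741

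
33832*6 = 202992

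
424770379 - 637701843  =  -212931464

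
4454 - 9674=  - 5220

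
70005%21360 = 5925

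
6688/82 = 81 + 23/41 = 81.56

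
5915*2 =11830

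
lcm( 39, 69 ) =897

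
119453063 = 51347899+68105164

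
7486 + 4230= 11716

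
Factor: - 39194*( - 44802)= 1755969588 = 2^2*3^2*19^1*131^1*19597^1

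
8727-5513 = 3214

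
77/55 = 1+2/5=1.40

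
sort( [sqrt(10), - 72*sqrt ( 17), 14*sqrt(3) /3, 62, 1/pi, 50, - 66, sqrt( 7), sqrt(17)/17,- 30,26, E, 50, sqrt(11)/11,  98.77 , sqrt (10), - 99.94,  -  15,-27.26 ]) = [ - 72*sqrt(17 ), - 99.94,-66,  -  30  , - 27.26, - 15,sqrt( 17)/17, sqrt (11 )/11,  1/pi, sqrt ( 7), E,sqrt ( 10), sqrt( 10),14*sqrt(3)/3, 26,50, 50,62, 98.77 ]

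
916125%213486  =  62181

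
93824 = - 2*( - 46912 )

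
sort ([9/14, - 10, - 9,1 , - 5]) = [- 10, - 9, - 5,9/14,1 ]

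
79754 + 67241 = 146995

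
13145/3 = 4381 + 2/3 =4381.67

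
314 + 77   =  391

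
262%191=71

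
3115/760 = 4 + 15/152  =  4.10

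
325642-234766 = 90876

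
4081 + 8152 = 12233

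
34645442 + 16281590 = 50927032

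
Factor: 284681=284681^1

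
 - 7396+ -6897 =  - 14293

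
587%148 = 143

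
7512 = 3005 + 4507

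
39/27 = 1 + 4/9= 1.44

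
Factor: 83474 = 2^1*41737^1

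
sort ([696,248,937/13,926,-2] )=[ - 2, 937/13, 248,696,926 ] 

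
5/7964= 5/7964=0.00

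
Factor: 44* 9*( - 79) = -2^2*3^2*11^1*79^1=- 31284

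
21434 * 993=21283962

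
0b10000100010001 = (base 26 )cdf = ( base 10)8465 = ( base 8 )20421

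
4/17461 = 4/17461= 0.00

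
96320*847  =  81583040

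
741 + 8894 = 9635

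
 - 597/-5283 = 199/1761 = 0.11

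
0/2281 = 0 = 0.00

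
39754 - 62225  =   - 22471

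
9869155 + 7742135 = 17611290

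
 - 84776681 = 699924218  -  784700899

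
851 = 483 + 368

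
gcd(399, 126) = 21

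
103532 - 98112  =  5420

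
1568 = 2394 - 826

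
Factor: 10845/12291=3^1*5^1 * 17^( - 1)  =  15/17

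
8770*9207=80745390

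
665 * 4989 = 3317685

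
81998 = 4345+77653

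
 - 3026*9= - 27234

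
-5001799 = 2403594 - 7405393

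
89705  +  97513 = 187218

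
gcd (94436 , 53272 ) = 4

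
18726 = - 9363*( - 2 )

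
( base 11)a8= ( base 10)118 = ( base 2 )1110110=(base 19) 64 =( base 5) 433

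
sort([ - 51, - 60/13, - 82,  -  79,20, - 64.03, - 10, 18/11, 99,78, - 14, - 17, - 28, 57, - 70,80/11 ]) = [ - 82, - 79, - 70,  -  64.03, - 51, - 28, - 17 , - 14, - 10, - 60/13, 18/11,80/11, 20,57,78,99]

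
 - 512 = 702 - 1214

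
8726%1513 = 1161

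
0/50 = 0 = 0.00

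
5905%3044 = 2861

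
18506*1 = 18506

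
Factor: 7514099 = 7514099^1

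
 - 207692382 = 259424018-467116400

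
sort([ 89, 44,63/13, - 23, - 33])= [ - 33,-23,  63/13,44,  89]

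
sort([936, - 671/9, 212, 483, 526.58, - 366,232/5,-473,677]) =[ - 473, - 366,  -  671/9,232/5,  212 , 483, 526.58, 677,936] 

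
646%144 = 70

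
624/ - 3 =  - 208/1  =  -208.00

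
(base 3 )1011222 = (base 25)19D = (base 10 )863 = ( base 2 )1101011111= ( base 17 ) 2GD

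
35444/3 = 11814 + 2/3 = 11814.67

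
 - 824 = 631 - 1455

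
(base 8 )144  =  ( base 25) 40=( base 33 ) 31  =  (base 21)4G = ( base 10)100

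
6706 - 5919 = 787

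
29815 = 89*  335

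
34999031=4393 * 7967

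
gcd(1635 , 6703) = 1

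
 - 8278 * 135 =-1117530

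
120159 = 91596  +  28563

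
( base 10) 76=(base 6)204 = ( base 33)2a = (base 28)2K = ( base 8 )114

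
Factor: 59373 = 3^4*733^1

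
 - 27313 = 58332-85645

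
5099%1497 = 608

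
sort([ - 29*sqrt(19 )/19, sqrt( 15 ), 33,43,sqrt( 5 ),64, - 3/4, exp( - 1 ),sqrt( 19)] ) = [ - 29*sqrt(19)/19, - 3/4,exp( - 1),sqrt(5) , sqrt(15 ),sqrt(  19 ), 33,43,64]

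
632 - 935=-303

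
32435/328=32435/328 = 98.89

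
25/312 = 25/312 = 0.08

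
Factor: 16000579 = 7^1*2285797^1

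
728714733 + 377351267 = 1106066000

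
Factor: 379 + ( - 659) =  - 2^3*5^1*7^1= - 280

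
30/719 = 30/719= 0.04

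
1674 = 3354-1680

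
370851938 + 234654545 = 605506483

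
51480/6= 8580 = 8580.00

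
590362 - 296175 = 294187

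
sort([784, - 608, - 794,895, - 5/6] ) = [ - 794,- 608,-5/6, 784, 895 ]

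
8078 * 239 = 1930642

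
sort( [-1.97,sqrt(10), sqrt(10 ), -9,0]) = [ - 9, - 1.97 , 0 , sqrt( 10), sqrt( 10 )] 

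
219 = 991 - 772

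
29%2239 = 29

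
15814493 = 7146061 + 8668432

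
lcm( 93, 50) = 4650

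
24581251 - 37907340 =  - 13326089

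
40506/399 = 101 + 69/133 = 101.52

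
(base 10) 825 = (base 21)1i6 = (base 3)1010120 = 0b1100111001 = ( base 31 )qj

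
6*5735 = 34410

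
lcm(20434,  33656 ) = 572152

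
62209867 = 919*67693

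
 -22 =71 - 93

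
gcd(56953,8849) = 1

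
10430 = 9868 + 562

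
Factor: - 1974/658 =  - 3^1 = - 3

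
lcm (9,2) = 18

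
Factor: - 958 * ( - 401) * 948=2^3* 3^1*79^1*401^1*479^1  =  364181784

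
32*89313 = 2858016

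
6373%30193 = 6373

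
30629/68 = 450 + 29/68  =  450.43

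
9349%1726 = 719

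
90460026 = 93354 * 969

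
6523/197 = 33 + 22/197=33.11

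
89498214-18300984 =71197230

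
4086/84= 681/14 = 48.64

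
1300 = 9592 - 8292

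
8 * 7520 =60160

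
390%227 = 163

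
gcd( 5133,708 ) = 177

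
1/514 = 1/514 = 0.00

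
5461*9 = 49149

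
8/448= 1/56=0.02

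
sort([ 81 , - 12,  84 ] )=[-12,81,84 ]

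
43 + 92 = 135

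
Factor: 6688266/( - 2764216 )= - 2^( - 2)*3^1*7^(-1)*19^1*3797^( - 1)*4513^1 = -257241/106316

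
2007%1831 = 176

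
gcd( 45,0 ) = 45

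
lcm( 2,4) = 4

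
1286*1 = 1286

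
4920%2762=2158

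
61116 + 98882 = 159998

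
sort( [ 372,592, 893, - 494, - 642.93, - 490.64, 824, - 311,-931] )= [  -  931, - 642.93, - 494,-490.64,-311,  372, 592,  824,893]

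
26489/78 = 26489/78 = 339.60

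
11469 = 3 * 3823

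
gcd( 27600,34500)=6900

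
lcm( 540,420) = 3780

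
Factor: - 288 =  - 2^5*3^2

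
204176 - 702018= - 497842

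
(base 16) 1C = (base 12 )24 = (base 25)13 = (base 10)28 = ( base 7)40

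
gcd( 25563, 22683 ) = 3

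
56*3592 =201152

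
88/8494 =44/4247 = 0.01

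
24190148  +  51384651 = 75574799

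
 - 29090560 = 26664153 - 55754713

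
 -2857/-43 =2857/43 = 66.44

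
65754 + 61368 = 127122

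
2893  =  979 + 1914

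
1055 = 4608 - 3553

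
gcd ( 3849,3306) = 3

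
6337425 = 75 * 84499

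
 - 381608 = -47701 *8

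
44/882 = 22/441 = 0.05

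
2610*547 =1427670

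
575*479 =275425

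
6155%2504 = 1147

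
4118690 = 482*8545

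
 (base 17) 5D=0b1100010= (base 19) 53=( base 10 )98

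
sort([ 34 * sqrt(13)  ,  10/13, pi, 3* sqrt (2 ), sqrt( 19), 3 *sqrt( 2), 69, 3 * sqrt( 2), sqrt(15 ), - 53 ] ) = [ - 53, 10/13,pi, sqrt(15 ),3*sqrt(2), 3*sqrt(2) , 3 * sqrt( 2 ), sqrt(19), 69, 34*sqrt( 13) ] 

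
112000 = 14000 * 8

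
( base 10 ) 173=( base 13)104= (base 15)b8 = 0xad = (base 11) 148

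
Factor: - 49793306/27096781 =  - 2^1 * 17^1*107^1*2237^(  -  1 )*12113^( - 1)*13687^1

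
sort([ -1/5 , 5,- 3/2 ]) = [  -  3/2, - 1/5, 5 ]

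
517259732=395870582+121389150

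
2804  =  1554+1250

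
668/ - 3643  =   -1 + 2975/3643= - 0.18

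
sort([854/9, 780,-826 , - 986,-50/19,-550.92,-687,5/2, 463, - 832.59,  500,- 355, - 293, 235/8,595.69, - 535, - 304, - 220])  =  [  -  986,-832.59,-826,-687, - 550.92, - 535 , - 355,-304,  -  293 , - 220,- 50/19,5/2, 235/8, 854/9,463, 500,595.69,780 ]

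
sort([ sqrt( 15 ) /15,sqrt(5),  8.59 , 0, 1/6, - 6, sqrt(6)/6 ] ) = [ - 6,0 , 1/6, sqrt(15) /15,sqrt(6) /6,sqrt(5), 8.59]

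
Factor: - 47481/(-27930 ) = 17/10 = 2^( - 1 )*5^( -1)*17^1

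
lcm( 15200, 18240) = 91200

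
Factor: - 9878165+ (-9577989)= - 19456154 = -2^1*37^1 * 467^1*563^1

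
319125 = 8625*37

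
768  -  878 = - 110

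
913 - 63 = 850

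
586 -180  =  406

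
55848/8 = 6981 =6981.00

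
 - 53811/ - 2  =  53811/2  =  26905.50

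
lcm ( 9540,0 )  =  0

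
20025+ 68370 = 88395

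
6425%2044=293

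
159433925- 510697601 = -351263676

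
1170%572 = 26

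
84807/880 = 84807/880 = 96.37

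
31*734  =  22754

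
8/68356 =2/17089 = 0.00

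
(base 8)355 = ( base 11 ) 1A6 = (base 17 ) dg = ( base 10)237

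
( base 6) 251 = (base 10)103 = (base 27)3m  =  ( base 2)1100111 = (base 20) 53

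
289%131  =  27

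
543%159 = 66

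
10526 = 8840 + 1686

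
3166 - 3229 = - 63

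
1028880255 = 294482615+734397640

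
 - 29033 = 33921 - 62954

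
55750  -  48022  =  7728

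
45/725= 9/145 = 0.06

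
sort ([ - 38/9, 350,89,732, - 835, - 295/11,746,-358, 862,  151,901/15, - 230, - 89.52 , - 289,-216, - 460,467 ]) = [ - 835, - 460 , - 358, - 289, - 230, - 216, - 89.52, - 295/11, - 38/9,  901/15, 89,151, 350,  467,  732,746,862]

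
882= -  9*(-98 ) 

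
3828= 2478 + 1350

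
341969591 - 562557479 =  - 220587888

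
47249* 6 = 283494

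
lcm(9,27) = 27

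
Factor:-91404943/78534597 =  - 3^( - 1 )*7^2*97^1*443^( - 1)*19231^1*59093^( - 1)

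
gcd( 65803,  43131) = 1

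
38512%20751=17761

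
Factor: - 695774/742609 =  - 2^1 * 7^(-1)* 106087^( - 1 )*347887^1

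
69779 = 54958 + 14821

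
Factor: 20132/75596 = 5033/18899= 7^1*719^1*18899^( - 1) 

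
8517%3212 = 2093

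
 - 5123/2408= - 5123/2408= - 2.13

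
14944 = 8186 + 6758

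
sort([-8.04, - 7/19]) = [-8.04, - 7/19 ] 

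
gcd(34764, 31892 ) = 4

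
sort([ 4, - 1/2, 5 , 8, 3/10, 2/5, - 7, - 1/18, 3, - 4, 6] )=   [ - 7, - 4 , - 1/2, - 1/18,3/10,2/5, 3, 4, 5, 6,8]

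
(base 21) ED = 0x133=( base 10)307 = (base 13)1A8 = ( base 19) G3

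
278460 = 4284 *65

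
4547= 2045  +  2502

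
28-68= - 40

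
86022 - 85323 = 699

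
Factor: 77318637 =3^1*11^2*212999^1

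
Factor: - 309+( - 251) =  - 2^4*5^1*7^1 = - 560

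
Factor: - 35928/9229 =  -2^3*3^2*11^(  -  1 )*499^1*839^(  -  1) 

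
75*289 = 21675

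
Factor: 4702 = 2^1*2351^1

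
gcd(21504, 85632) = 384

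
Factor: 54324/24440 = 13581/6110 = 2^ ( - 1 )*3^3*5^( - 1 )*13^( - 1)*47^( - 1 )*503^1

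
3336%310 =236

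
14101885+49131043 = 63232928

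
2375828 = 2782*854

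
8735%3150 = 2435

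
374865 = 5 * 74973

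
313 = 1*313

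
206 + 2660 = 2866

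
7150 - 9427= - 2277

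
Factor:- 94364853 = -3^1*11^1*167^1*17123^1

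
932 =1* 932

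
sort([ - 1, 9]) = [ - 1 , 9]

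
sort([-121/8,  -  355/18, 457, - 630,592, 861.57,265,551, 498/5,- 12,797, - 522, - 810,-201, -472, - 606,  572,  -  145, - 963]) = [-963,-810,-630, - 606,-522,-472, - 201, - 145,-355/18,-121/8,-12,  498/5,  265, 457,551, 572, 592, 797,861.57]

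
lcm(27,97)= 2619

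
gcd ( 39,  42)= 3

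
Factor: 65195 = 5^1 *13^1*17^1  *59^1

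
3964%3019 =945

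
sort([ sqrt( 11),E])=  [ E,sqrt(11 )]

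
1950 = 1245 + 705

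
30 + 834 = 864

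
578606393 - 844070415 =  - 265464022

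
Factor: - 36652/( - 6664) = 11/2 = 2^( - 1 )*11^1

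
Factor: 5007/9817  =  3^1 * 1669^1*9817^( - 1 ) 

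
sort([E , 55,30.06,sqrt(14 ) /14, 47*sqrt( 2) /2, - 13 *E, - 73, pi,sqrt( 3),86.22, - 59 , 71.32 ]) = [ - 73 , - 59, - 13*E, sqrt(14)/14,  sqrt(3 ),  E, pi,30.06,47*sqrt(2 )/2, 55, 71.32,86.22]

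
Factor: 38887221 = 3^1*2593^1*4999^1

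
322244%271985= 50259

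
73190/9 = 8132 +2/9=8132.22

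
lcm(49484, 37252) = 3315428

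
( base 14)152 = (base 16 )10C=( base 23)bf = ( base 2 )100001100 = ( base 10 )268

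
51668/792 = 12917/198 = 65.24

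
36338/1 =36338 = 36338.00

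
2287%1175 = 1112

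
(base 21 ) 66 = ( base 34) 3U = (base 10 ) 132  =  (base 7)246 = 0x84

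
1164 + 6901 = 8065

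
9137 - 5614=3523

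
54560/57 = 957 + 11/57 = 957.19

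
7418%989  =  495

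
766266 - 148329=617937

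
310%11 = 2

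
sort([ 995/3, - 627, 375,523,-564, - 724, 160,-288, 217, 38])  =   [ - 724, - 627, - 564, - 288,38,160, 217,995/3,375, 523]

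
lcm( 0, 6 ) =0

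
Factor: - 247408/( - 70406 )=2^3*47^1 * 107^( - 1) =376/107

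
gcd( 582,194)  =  194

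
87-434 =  - 347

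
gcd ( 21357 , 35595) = 7119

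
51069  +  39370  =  90439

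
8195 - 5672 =2523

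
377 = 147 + 230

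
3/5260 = 3/5260 = 0.00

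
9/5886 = 1/654 = 0.00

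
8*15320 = 122560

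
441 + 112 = 553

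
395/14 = 28+3/14  =  28.21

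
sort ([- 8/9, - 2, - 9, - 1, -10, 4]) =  [  -  10, - 9, - 2, - 1, - 8/9,4]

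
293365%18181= 2469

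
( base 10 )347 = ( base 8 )533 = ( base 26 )d9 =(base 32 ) AR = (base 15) 182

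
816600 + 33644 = 850244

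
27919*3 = 83757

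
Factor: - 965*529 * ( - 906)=2^1 *3^1*5^1*23^2*151^1*193^1= 462499410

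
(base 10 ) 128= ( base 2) 10000000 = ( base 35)3n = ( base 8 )200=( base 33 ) 3t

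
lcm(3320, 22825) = 182600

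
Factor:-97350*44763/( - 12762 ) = 5^2 * 11^1*43^1*59^1*347^1*709^( - 1)  =  242093225/709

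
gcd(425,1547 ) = 17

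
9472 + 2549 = 12021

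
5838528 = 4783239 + 1055289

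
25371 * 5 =126855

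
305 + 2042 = 2347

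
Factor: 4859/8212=2^(-2)*43^1*113^1*2053^ (-1 ) 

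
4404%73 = 24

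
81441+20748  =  102189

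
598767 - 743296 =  - 144529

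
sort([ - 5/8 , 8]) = [ - 5/8, 8 ]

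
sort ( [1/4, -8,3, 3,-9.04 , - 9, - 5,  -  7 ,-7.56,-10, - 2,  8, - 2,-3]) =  [-10, - 9.04, - 9,-8,-7.56, - 7,-5,-3,-2, - 2 , 1/4,3,  3,8]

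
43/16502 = 43/16502 = 0.00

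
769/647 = 1 + 122/647 =1.19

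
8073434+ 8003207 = 16076641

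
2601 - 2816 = -215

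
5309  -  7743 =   -  2434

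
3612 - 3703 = - 91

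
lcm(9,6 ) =18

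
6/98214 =1/16369 =0.00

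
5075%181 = 7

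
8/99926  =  4/49963 = 0.00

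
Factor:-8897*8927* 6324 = -502274334156 = -2^2*3^1*7^1*17^1*31^2*41^1*79^1*113^1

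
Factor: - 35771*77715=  - 2779943265=- 3^2*5^1*11^1*157^1*35771^1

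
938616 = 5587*168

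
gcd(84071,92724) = 1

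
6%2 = 0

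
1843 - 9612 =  - 7769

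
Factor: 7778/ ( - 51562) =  - 3889/25781 =-7^(-1)*29^ (-1 )*127^( - 1 ) * 3889^1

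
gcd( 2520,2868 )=12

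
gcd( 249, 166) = 83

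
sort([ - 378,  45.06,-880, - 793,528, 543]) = [ - 880, - 793, - 378,45.06,528 , 543]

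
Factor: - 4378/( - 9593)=2^1*11^1*53^( - 1 ) * 181^( - 1 )*199^1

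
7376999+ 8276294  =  15653293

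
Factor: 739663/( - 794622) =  - 2^( - 1 )*3^( - 1)*137^1*5399^1*132437^(- 1)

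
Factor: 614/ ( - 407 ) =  - 2^1*11^( - 1)*37^(-1)*307^1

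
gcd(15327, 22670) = 1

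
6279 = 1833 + 4446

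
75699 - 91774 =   -  16075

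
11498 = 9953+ 1545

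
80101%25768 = 2797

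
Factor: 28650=2^1*3^1*5^2*191^1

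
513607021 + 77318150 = 590925171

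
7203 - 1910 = 5293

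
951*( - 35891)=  - 34132341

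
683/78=8 + 59/78 = 8.76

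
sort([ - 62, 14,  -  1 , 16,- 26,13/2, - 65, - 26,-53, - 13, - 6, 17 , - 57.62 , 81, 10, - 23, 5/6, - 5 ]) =[ - 65,  -  62, - 57.62, - 53 , - 26,- 26, - 23, - 13, - 6, - 5 ,  -  1, 5/6 , 13/2,10, 14,16, 17,81] 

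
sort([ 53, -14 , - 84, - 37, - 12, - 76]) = [ - 84,  -  76 ,  -  37, - 14, - 12,53]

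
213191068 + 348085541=561276609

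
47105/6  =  7850 + 5/6 =7850.83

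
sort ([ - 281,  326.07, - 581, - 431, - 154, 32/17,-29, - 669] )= [-669, - 581, - 431, - 281, - 154,-29, 32/17 , 326.07] 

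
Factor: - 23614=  - 2^1*11807^1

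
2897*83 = 240451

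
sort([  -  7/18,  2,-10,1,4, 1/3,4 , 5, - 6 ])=[ - 10, - 6, - 7/18,1/3, 1,2, 4,4, 5 ]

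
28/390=14/195  =  0.07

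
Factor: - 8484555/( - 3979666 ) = 2^(-1 )*3^1*5^1*17^( - 1 )*67^( - 1)*1747^( - 1)*565637^1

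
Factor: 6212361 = 3^1*17^1*41^1*2971^1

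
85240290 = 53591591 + 31648699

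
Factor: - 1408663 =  - 1408663^1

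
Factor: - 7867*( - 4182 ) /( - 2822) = -3^1 * 41^1*83^(-1) * 7867^1 = - 967641/83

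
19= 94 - 75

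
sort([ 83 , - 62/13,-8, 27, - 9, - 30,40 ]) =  [ - 30, - 9, - 8, - 62/13,27,40,83 ]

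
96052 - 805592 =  - 709540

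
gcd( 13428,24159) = 3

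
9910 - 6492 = 3418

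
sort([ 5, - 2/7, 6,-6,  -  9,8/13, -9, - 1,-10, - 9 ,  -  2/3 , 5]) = [-10, - 9, - 9,-9 , - 6,-1,-2/3,-2/7, 8/13, 5, 5,6 ]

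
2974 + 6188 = 9162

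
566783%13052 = 5547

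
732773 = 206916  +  525857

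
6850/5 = 1370 = 1370.00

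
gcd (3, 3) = 3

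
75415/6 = 12569 + 1/6 = 12569.17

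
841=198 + 643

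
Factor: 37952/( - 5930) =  - 32/5 = -2^5*5^( - 1)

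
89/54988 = 89/54988=0.00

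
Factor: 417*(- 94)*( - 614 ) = 2^2 * 3^1*47^1 * 139^1*307^1 = 24067572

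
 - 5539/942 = -5539/942 = -5.88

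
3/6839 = 3/6839 = 0.00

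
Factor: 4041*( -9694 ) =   -  39173454 = - 2^1*3^2*37^1 *131^1*449^1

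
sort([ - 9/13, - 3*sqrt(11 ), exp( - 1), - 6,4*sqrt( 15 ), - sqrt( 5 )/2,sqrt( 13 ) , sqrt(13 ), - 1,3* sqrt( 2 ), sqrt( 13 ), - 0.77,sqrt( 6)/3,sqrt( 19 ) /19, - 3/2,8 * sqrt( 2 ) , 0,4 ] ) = [ - 3*sqrt( 11),  -  6, - 3/2, - sqrt(5) /2,-1, - 0.77 , - 9/13,0,sqrt( 19)/19, exp( - 1), sqrt ( 6)/3,sqrt( 13 ) , sqrt( 13 ),sqrt( 13 ),  4,  3*sqrt(2 ) , 8*sqrt( 2),  4*sqrt( 15) ]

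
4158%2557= 1601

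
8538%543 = 393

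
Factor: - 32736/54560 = -3^1*5^( - 1 ) = -3/5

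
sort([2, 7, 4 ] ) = [2, 4,7 ] 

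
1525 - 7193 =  - 5668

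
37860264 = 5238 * 7228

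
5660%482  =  358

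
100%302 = 100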